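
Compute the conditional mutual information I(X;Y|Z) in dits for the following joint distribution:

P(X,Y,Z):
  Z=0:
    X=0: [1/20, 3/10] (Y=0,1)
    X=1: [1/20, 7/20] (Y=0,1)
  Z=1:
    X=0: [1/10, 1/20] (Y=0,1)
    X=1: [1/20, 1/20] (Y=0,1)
0.0016 dits

Conditional mutual information: I(X;Y|Z) = H(X|Z) + H(Y|Z) - H(X,Y|Z)

H(Z) = 0.2442
H(X,Z) = 0.5423 → H(X|Z) = 0.2981
H(Y,Z) = 0.4452 → H(Y|Z) = 0.2010
H(X,Y,Z) = 0.7417 → H(X,Y|Z) = 0.4975

I(X;Y|Z) = 0.2981 + 0.2010 - 0.4975 = 0.0016 dits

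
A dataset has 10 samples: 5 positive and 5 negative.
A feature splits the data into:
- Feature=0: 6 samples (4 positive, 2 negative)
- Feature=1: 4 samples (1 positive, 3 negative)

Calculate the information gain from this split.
0.1245 bits

Information Gain = H(Y) - H(Y|Feature)

Before split:
P(positive) = 5/10 = 0.5000
H(Y) = 1.0000 bits

After split:
Feature=0: H = 0.9183 bits (weight = 6/10)
Feature=1: H = 0.8113 bits (weight = 4/10)
H(Y|Feature) = (6/10)×0.9183 + (4/10)×0.8113 = 0.8755 bits

Information Gain = 1.0000 - 0.8755 = 0.1245 bits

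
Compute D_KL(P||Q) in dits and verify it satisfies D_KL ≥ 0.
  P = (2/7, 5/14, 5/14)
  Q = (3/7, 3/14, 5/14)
0.0289 dits

KL divergence satisfies the Gibbs inequality: D_KL(P||Q) ≥ 0 for all distributions P, Q.

D_KL(P||Q) = Σ p(x) log(p(x)/q(x))
Term by term:
  x=0: 2/7 × log_10[(2/7)/(3/7)] = -0.0503
  x=1: 5/14 × log_10[(5/14)/(3/14)] = 0.0792
  x=2: 5/14 × log_10[(5/14)/(5/14)] = 0.0000
D_KL(P||Q) = 0.0289 dits

D_KL(P||Q) = 0.0289 ≥ 0 ✓

This non-negativity is a fundamental property: relative entropy cannot be negative because it measures how different Q is from P.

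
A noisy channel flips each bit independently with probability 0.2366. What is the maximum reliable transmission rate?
0.2107 bits

For a binary symmetric channel (BSC) with error probability p:
Capacity C = 1 - H(p) bits per symbol

where H(p) = -p log₂(p) - (1-p) log₂(1-p) is the binary entropy function.

H(0.2366) = 0.7893 bits
C = 1 - 0.7893 = 0.2107 bits per symbol

This means we can reliably transmit up to 0.2107 bits of information per channel use.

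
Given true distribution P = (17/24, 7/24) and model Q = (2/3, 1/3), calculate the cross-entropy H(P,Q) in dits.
0.2639 dits

Cross-entropy: H(P,Q) = -Σ p(x) log q(x)

Alternatively: H(P,Q) = H(P) + D_KL(P||Q)
H(P) = 0.2622 dits
D_KL(P||Q) = 0.0017 dits

H(P,Q) = 0.2622 + 0.0017 = 0.2639 dits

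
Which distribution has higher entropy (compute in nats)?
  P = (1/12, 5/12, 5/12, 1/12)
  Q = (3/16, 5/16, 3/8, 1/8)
Q

Computing entropies in nats:
H(P) = 1.1437
H(Q) = 1.3051

Distribution Q has higher entropy.

Intuition: The distribution closer to uniform (more spread out) has higher entropy.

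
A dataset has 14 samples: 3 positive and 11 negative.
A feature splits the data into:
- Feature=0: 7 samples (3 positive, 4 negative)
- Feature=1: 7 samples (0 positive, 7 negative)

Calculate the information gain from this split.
0.2570 bits

Information Gain = H(Y) - H(Y|Feature)

Before split:
P(positive) = 3/14 = 0.2143
H(Y) = 0.7496 bits

After split:
Feature=0: H = 0.9852 bits (weight = 7/14)
Feature=1: H = 0.0000 bits (weight = 7/14)
H(Y|Feature) = (7/14)×0.9852 + (7/14)×0.0000 = 0.4926 bits

Information Gain = 0.7496 - 0.4926 = 0.2570 bits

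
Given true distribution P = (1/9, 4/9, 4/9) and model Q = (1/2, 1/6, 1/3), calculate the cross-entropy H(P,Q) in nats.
1.3616 nats

Cross-entropy: H(P,Q) = -Σ p(x) log q(x)

Alternatively: H(P,Q) = H(P) + D_KL(P||Q)
H(P) = 0.9650 nats
D_KL(P||Q) = 0.3967 nats

H(P,Q) = 0.9650 + 0.3967 = 1.3616 nats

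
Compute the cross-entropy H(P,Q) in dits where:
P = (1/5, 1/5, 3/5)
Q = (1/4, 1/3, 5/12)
0.4440 dits

Cross-entropy: H(P,Q) = -Σ p(x) log q(x)

Alternatively: H(P,Q) = H(P) + D_KL(P||Q)
H(P) = 0.4127 dits
D_KL(P||Q) = 0.0313 dits

H(P,Q) = 0.4127 + 0.0313 = 0.4440 dits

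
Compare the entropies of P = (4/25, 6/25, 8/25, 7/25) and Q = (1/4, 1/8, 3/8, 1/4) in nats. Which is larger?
P

Computing entropies in nats:
H(P) = 1.3568
H(Q) = 1.3209

Distribution P has higher entropy.

Intuition: The distribution closer to uniform (more spread out) has higher entropy.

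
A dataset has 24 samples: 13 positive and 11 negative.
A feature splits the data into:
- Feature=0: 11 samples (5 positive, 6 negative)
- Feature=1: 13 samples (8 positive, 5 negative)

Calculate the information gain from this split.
0.0187 bits

Information Gain = H(Y) - H(Y|Feature)

Before split:
P(positive) = 13/24 = 0.5417
H(Y) = 0.9950 bits

After split:
Feature=0: H = 0.9940 bits (weight = 11/24)
Feature=1: H = 0.9612 bits (weight = 13/24)
H(Y|Feature) = (11/24)×0.9940 + (13/24)×0.9612 = 0.9763 bits

Information Gain = 0.9950 - 0.9763 = 0.0187 bits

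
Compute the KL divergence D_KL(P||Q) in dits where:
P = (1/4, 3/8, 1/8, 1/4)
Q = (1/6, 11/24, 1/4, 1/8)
0.0490 dits

KL divergence: D_KL(P||Q) = Σ p(x) log(p(x)/q(x))

Computing term by term:
  x=0: 1/4 × log_10[(1/4)/(1/6)] = 1/4 × 0.1761 = 0.0440
  x=1: 3/8 × log_10[(3/8)/(11/24)] = 3/8 × -0.0872 = -0.0327
  x=2: 1/8 × log_10[(1/8)/(1/4)] = 1/8 × -0.3010 = -0.0376
  x=3: 1/4 × log_10[(1/4)/(1/8)] = 1/4 × 0.3010 = 0.0753

D_KL(P||Q) = 0.0490 dits

Note: KL divergence is always non-negative and equals 0 iff P = Q.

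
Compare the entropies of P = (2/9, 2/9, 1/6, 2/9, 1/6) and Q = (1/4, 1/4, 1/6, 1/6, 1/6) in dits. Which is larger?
P

Computing entropies in dits:
H(P) = 0.6949
H(Q) = 0.6901

Distribution P has higher entropy.

Intuition: The distribution closer to uniform (more spread out) has higher entropy.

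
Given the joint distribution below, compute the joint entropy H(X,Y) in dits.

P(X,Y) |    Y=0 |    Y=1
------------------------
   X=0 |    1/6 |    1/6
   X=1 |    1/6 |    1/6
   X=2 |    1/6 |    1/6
0.7782 dits

Joint entropy is H(X,Y) = -Σ_{x,y} p(x,y) log p(x,y).

Summing over all non-zero entries:
H(X,Y) = -[1/6·log_10(1/6) + 1/6·log_10(1/6) + 1/6·log_10(1/6) + 1/6·log_10(1/6) + 1/6·log_10(1/6) + 1/6·log_10(1/6)]
H(X,Y) = 0.7782 dits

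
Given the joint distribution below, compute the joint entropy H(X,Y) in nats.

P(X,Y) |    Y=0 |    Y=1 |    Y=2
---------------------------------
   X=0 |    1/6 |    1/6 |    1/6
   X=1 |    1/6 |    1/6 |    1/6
1.7918 nats

Joint entropy is H(X,Y) = -Σ_{x,y} p(x,y) log p(x,y).

Summing over all non-zero entries:
H(X,Y) = -[1/6·log_e(1/6) + 1/6·log_e(1/6) + 1/6·log_e(1/6) + 1/6·log_e(1/6) + 1/6·log_e(1/6) + 1/6·log_e(1/6)]
H(X,Y) = 1.7918 nats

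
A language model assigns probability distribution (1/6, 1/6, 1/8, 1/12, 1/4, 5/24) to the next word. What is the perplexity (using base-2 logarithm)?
5.6838

Perplexity is 2^H (or exp(H) for natural log).

First, H = -Σ p log p = 2.5069 bits
Perplexity = 2^2.5069 = 5.6838

Interpretation: The model's uncertainty is equivalent to choosing uniformly among 5.7 options.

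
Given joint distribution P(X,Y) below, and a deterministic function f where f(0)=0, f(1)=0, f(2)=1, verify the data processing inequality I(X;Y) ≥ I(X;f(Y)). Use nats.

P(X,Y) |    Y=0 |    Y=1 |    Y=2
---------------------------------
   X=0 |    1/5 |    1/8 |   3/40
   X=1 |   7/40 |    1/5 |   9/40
I(X;Y) = 0.0287, I(X;f(Y)) = 0.0209, inequality holds: 0.0287 ≥ 0.0209

Data Processing Inequality: For any Markov chain X → Y → Z, we have I(X;Y) ≥ I(X;Z).

Here Z = f(Y) is a deterministic function of Y, forming X → Y → Z.

Original I(X;Y) = 0.0287 nats

After applying f:
P(X,Z) where Z=f(Y):
- P(X,Z=0) = P(X,Y=0) + P(X,Y=1)
- P(X,Z=1) = P(X,Y=2)

I(X;Z) = I(X;f(Y)) = 0.0209 nats

Verification: 0.0287 ≥ 0.0209 ✓

Information cannot be created by processing; the function f can only lose information about X.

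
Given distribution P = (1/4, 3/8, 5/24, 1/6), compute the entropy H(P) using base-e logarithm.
1.3398 nats

Shannon entropy is H(X) = -Σ p(x) log p(x).

For P = (1/4, 3/8, 5/24, 1/6):
H = -1/4 × log_e(1/4) -3/8 × log_e(3/8) -5/24 × log_e(5/24) -1/6 × log_e(1/6)
H = 1.3398 nats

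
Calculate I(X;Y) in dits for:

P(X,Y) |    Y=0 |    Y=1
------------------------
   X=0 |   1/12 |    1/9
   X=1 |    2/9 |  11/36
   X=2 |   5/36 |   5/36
0.0010 dits

Mutual information: I(X;Y) = H(X) + H(Y) - H(X,Y)

Marginals:
P(X) = (7/36, 19/36, 5/18), H(X) = 0.4393 dits
P(Y) = (4/9, 5/9), H(Y) = 0.2983 dits

Joint entropy: H(X,Y) = 0.7366 dits

I(X;Y) = 0.4393 + 0.2983 - 0.7366 = 0.0010 dits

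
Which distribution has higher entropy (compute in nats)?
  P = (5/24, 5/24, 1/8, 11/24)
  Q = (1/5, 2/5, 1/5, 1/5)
Q

Computing entropies in nats:
H(P) = 1.2711
H(Q) = 1.3322

Distribution Q has higher entropy.

Intuition: The distribution closer to uniform (more spread out) has higher entropy.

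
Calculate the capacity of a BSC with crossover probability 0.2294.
0.2230 bits

For a binary symmetric channel (BSC) with error probability p:
Capacity C = 1 - H(p) bits per symbol

where H(p) = -p log₂(p) - (1-p) log₂(1-p) is the binary entropy function.

H(0.2294) = 0.7770 bits
C = 1 - 0.7770 = 0.2230 bits per symbol

This means we can reliably transmit up to 0.2230 bits of information per channel use.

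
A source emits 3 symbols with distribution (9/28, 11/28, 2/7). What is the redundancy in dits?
0.0038 dits

Redundancy measures how far a source is from maximum entropy:
R = H_max - H(X)

Maximum entropy for 3 symbols: H_max = log_10(3) = 0.4771 dits
Actual entropy: H(X) = 0.4733 dits
Redundancy: R = 0.4771 - 0.4733 = 0.0038 dits

This redundancy represents potential for compression: the source could be compressed by 0.0038 dits per symbol.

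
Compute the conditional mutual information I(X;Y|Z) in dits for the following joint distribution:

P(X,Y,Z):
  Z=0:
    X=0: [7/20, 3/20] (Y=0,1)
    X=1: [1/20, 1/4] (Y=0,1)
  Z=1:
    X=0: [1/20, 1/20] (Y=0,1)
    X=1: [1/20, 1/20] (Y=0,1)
0.0495 dits

Conditional mutual information: I(X;Y|Z) = H(X|Z) + H(Y|Z) - H(X,Y|Z)

H(Z) = 0.2173
H(X,Z) = 0.5074 → H(X|Z) = 0.2901
H(Y,Z) = 0.5184 → H(Y|Z) = 0.3010
H(X,Y,Z) = 0.7589 → H(X,Y|Z) = 0.5416

I(X;Y|Z) = 0.2901 + 0.3010 - 0.5416 = 0.0495 dits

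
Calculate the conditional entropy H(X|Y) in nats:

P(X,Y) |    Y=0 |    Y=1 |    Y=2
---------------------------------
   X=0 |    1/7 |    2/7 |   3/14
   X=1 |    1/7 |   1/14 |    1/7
0.6171 nats

Using the chain rule: H(X|Y) = H(X,Y) - H(Y)

First, compute H(X,Y) = 1.7105 nats

Marginal P(Y) = (2/7, 5/14, 5/14)
H(Y) = 1.0934 nats

H(X|Y) = H(X,Y) - H(Y) = 1.7105 - 1.0934 = 0.6171 nats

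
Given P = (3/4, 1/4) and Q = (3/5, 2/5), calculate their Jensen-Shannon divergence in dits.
0.0056 dits

Jensen-Shannon divergence is:
JSD(P||Q) = 0.5 × D_KL(P||M) + 0.5 × D_KL(Q||M)
where M = 0.5 × (P + Q) is the mixture distribution.

M = 0.5 × (3/4, 1/4) + 0.5 × (3/5, 2/5) = (27/40, 13/40)

D_KL(P||M) = 0.0058 dits
D_KL(Q||M) = 0.0054 dits

JSD(P||Q) = 0.5 × 0.0058 + 0.5 × 0.0054 = 0.0056 dits

Unlike KL divergence, JSD is symmetric and bounded: 0 ≤ JSD ≤ log(2).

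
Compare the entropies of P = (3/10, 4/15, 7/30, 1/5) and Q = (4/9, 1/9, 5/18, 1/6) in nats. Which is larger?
P

Computing entropies in nats:
H(P) = 1.3751
H(Q) = 1.2590

Distribution P has higher entropy.

Intuition: The distribution closer to uniform (more spread out) has higher entropy.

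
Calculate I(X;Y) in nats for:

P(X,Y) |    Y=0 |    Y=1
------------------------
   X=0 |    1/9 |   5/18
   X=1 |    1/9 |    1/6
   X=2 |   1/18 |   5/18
0.0210 nats

Mutual information: I(X;Y) = H(X) + H(Y) - H(X,Y)

Marginals:
P(X) = (7/18, 5/18, 1/3), H(X) = 1.0893 nats
P(Y) = (5/18, 13/18), H(Y) = 0.5908 nats

Joint entropy: H(X,Y) = 1.6591 nats

I(X;Y) = 1.0893 + 0.5908 - 1.6591 = 0.0210 nats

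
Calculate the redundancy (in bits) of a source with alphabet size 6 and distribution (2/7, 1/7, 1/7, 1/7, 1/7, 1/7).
0.0633 bits

Redundancy measures how far a source is from maximum entropy:
R = H_max - H(X)

Maximum entropy for 6 symbols: H_max = log_2(6) = 2.5850 bits
Actual entropy: H(X) = 2.5216 bits
Redundancy: R = 2.5850 - 2.5216 = 0.0633 bits

This redundancy represents potential for compression: the source could be compressed by 0.0633 bits per symbol.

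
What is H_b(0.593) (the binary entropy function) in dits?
0.2935 dits

The binary entropy function is:
H(p) = -p log(p) - (1-p) log(1-p)

H(0.593) = -0.593 × log_10(0.593) - 0.407 × log_10(0.407)
H(0.593) = 0.2935 dits

Note: Binary entropy is maximized at p=0.5 (H=1 bit) and minimized at p=0 or p=1 (H=0).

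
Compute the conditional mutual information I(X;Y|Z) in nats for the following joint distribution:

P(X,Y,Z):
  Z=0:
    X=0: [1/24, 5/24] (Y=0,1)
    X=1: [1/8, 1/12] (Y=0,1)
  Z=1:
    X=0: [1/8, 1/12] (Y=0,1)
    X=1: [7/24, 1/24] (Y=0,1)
0.0744 nats

Conditional mutual information: I(X;Y|Z) = H(X|Z) + H(Y|Z) - H(X,Y|Z)

H(Z) = 0.6897
H(X,Z) = 1.3664 → H(X|Z) = 0.6767
H(Y,Z) = 1.2827 → H(Y|Z) = 0.5930
H(X,Y,Z) = 1.8850 → H(X,Y|Z) = 1.1953

I(X;Y|Z) = 0.6767 + 0.5930 - 1.1953 = 0.0744 nats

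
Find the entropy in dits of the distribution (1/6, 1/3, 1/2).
0.4392 dits

Shannon entropy is H(X) = -Σ p(x) log p(x).

For P = (1/6, 1/3, 1/2):
H = -1/6 × log_10(1/6) -1/3 × log_10(1/3) -1/2 × log_10(1/2)
H = 0.4392 dits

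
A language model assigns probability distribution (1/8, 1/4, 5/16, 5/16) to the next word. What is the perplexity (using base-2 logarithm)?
3.7942

Perplexity is 2^H (or exp(H) for natural log).

First, H = -Σ p log p = 1.9238 bits
Perplexity = 2^1.9238 = 3.7942

Interpretation: The model's uncertainty is equivalent to choosing uniformly among 3.8 options.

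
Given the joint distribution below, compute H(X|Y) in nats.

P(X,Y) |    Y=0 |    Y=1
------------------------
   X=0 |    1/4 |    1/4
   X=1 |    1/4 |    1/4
0.6931 nats

Using the chain rule: H(X|Y) = H(X,Y) - H(Y)

First, compute H(X,Y) = 1.3863 nats

Marginal P(Y) = (1/2, 1/2)
H(Y) = 0.6931 nats

H(X|Y) = H(X,Y) - H(Y) = 1.3863 - 0.6931 = 0.6931 nats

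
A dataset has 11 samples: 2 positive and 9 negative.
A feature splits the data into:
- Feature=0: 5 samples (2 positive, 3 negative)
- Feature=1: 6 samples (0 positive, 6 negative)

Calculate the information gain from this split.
0.2427 bits

Information Gain = H(Y) - H(Y|Feature)

Before split:
P(positive) = 2/11 = 0.1818
H(Y) = 0.6840 bits

After split:
Feature=0: H = 0.9710 bits (weight = 5/11)
Feature=1: H = 0.0000 bits (weight = 6/11)
H(Y|Feature) = (5/11)×0.9710 + (6/11)×0.0000 = 0.4413 bits

Information Gain = 0.6840 - 0.4413 = 0.2427 bits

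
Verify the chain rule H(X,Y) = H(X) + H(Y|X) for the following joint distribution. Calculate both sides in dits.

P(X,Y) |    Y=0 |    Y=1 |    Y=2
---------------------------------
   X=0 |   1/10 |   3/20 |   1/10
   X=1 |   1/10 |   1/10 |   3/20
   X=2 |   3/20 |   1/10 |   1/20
H(X,Y) = 0.9358, H(X) = 0.4760, H(Y|X) = 0.4598 (all in dits)

Chain rule: H(X,Y) = H(X) + H(Y|X)

Left side — joint entropy directly:
H(X,Y) = -Σ p(x,y) log p(x,y) = 0.9358 dits

Right side — compute H(Y|X) from the conditional distributions:
P(X) = (7/20, 7/20, 3/10), so H(X) = 0.4760 dits
H(Y|X) = Σ_x P(X=x) · H(Y|X=x):
  P(Y|X=0) = (2/7, 3/7, 2/7), H(Y|X=0) = 0.4686, weight P(X=0) = 7/20
  P(Y|X=1) = (2/7, 2/7, 3/7), H(Y|X=1) = 0.4686, weight P(X=1) = 7/20
  P(Y|X=2) = (1/2, 1/3, 1/6), H(Y|X=2) = 0.4392, weight P(X=2) = 3/10
H(Y|X) = 0.4598 dits

H(X) + H(Y|X) = 0.4760 + 0.4598 = 0.9358 dits

Both sides equal 0.9358 dits. ✓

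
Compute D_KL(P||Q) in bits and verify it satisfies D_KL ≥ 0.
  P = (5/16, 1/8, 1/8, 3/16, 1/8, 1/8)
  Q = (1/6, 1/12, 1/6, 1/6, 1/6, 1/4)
0.1596 bits

KL divergence satisfies the Gibbs inequality: D_KL(P||Q) ≥ 0 for all distributions P, Q.

D_KL(P||Q) = Σ p(x) log(p(x)/q(x))
Term by term:
  x=0: 5/16 × log_2[(5/16)/(1/6)] = 0.2834
  x=1: 1/8 × log_2[(1/8)/(1/12)] = 0.0731
  x=2: 1/8 × log_2[(1/8)/(1/6)] = -0.0519
  x=3: 3/16 × log_2[(3/16)/(1/6)] = 0.0319
  x=4: 1/8 × log_2[(1/8)/(1/6)] = -0.0519
  x=5: 1/8 × log_2[(1/8)/(1/4)] = -0.1250
D_KL(P||Q) = 0.1596 bits

D_KL(P||Q) = 0.1596 ≥ 0 ✓

This non-negativity is a fundamental property: relative entropy cannot be negative because it measures how different Q is from P.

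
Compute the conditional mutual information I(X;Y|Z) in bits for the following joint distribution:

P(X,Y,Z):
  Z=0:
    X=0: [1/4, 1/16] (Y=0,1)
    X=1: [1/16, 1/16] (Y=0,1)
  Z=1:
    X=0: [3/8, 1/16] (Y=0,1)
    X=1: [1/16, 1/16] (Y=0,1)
0.0730 bits

Conditional mutual information: I(X;Y|Z) = H(X|Z) + H(Y|Z) - H(X,Y|Z)

H(Z) = 0.9887
H(X,Z) = 1.7962 → H(X|Z) = 0.8075
H(Y,Z) = 1.7962 → H(Y|Z) = 0.8075
H(X,Y,Z) = 2.5306 → H(X,Y|Z) = 1.5419

I(X;Y|Z) = 0.8075 + 0.8075 - 1.5419 = 0.0730 bits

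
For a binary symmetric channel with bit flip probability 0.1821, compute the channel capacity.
0.3154 bits

For a binary symmetric channel (BSC) with error probability p:
Capacity C = 1 - H(p) bits per symbol

where H(p) = -p log₂(p) - (1-p) log₂(1-p) is the binary entropy function.

H(0.1821) = 0.6846 bits
C = 1 - 0.6846 = 0.3154 bits per symbol

This means we can reliably transmit up to 0.3154 bits of information per channel use.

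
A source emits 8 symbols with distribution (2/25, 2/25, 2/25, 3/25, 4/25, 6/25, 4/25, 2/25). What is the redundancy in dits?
0.0381 dits

Redundancy measures how far a source is from maximum entropy:
R = H_max - H(X)

Maximum entropy for 8 symbols: H_max = log_10(8) = 0.9031 dits
Actual entropy: H(X) = 0.8649 dits
Redundancy: R = 0.9031 - 0.8649 = 0.0381 dits

This redundancy represents potential for compression: the source could be compressed by 0.0381 dits per symbol.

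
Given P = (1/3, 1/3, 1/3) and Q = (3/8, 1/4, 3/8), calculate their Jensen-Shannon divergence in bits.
0.0061 bits

Jensen-Shannon divergence is:
JSD(P||Q) = 0.5 × D_KL(P||M) + 0.5 × D_KL(Q||M)
where M = 0.5 × (P + Q) is the mixture distribution.

M = 0.5 × (1/3, 1/3, 1/3) + 0.5 × (3/8, 1/4, 3/8) = (0.354167, 7/24, 0.354167)

D_KL(P||M) = 0.0059 bits
D_KL(Q||M) = 0.0062 bits

JSD(P||Q) = 0.5 × 0.0059 + 0.5 × 0.0062 = 0.0061 bits

Unlike KL divergence, JSD is symmetric and bounded: 0 ≤ JSD ≤ log(2).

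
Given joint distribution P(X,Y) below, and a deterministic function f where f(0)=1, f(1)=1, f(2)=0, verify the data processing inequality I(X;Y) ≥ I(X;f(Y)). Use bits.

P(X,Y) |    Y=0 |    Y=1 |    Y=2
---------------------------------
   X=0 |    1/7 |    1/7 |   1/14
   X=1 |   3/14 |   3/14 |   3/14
I(X;Y) = 0.0150, I(X;f(Y)) = 0.0150, inequality holds: 0.0150 ≥ 0.0150

Data Processing Inequality: For any Markov chain X → Y → Z, we have I(X;Y) ≥ I(X;Z).

Here Z = f(Y) is a deterministic function of Y, forming X → Y → Z.

Original I(X;Y) = 0.0150 bits

After applying f:
P(X,Z) where Z=f(Y):
- P(X,Z=0) = P(X,Y=2)
- P(X,Z=1) = P(X,Y=0) + P(X,Y=1)

I(X;Z) = I(X;f(Y)) = 0.0150 bits

Verification: 0.0150 ≥ 0.0150 ✓

Information cannot be created by processing; the function f can only lose information about X.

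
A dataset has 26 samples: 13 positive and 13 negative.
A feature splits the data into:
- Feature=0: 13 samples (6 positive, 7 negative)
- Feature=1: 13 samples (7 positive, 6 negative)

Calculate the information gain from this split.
0.0043 bits

Information Gain = H(Y) - H(Y|Feature)

Before split:
P(positive) = 13/26 = 0.5000
H(Y) = 1.0000 bits

After split:
Feature=0: H = 0.9957 bits (weight = 13/26)
Feature=1: H = 0.9957 bits (weight = 13/26)
H(Y|Feature) = (13/26)×0.9957 + (13/26)×0.9957 = 0.9957 bits

Information Gain = 1.0000 - 0.9957 = 0.0043 bits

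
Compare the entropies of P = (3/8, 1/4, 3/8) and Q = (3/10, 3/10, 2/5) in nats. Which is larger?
Q

Computing entropies in nats:
H(P) = 1.0822
H(Q) = 1.0889

Distribution Q has higher entropy.

Intuition: The distribution closer to uniform (more spread out) has higher entropy.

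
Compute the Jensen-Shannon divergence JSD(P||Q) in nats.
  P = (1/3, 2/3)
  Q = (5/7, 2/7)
0.0746 nats

Jensen-Shannon divergence is:
JSD(P||Q) = 0.5 × D_KL(P||M) + 0.5 × D_KL(Q||M)
where M = 0.5 × (P + Q) is the mixture distribution.

M = 0.5 × (1/3, 2/3) + 0.5 × (5/7, 2/7) = (11/21, 10/21)

D_KL(P||M) = 0.0737 nats
D_KL(Q||M) = 0.0756 nats

JSD(P||Q) = 0.5 × 0.0737 + 0.5 × 0.0756 = 0.0746 nats

Unlike KL divergence, JSD is symmetric and bounded: 0 ≤ JSD ≤ log(2).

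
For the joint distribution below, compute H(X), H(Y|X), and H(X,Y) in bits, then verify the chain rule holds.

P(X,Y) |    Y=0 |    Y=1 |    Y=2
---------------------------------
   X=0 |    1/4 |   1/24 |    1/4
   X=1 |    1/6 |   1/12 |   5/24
H(X,Y) = 2.3921, H(X) = 0.9950, H(Y|X) = 1.3971 (all in bits)

Chain rule: H(X,Y) = H(X) + H(Y|X)

Left side — joint entropy directly:
H(X,Y) = -Σ p(x,y) log p(x,y) = 2.3921 bits

Right side — compute H(Y|X) from the conditional distributions:
P(X) = (13/24, 11/24), so H(X) = 0.9950 bits
H(Y|X) = Σ_x P(X=x) · H(Y|X=x):
  P(Y|X=0) = (6/13, 1/13, 6/13), H(Y|X=0) = 1.3143, weight P(X=0) = 13/24
  P(Y|X=1) = (4/11, 2/11, 5/11), H(Y|X=1) = 1.4949, weight P(X=1) = 11/24
H(Y|X) = 1.3971 bits

H(X) + H(Y|X) = 0.9950 + 1.3971 = 2.3921 bits

Both sides equal 2.3921 bits. ✓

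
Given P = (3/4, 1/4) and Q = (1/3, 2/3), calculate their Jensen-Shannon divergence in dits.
0.0392 dits

Jensen-Shannon divergence is:
JSD(P||Q) = 0.5 × D_KL(P||M) + 0.5 × D_KL(Q||M)
where M = 0.5 × (P + Q) is the mixture distribution.

M = 0.5 × (3/4, 1/4) + 0.5 × (1/3, 2/3) = (13/24, 11/24)

D_KL(P||M) = 0.0402 dits
D_KL(Q||M) = 0.0382 dits

JSD(P||Q) = 0.5 × 0.0402 + 0.5 × 0.0382 = 0.0392 dits

Unlike KL divergence, JSD is symmetric and bounded: 0 ≤ JSD ≤ log(2).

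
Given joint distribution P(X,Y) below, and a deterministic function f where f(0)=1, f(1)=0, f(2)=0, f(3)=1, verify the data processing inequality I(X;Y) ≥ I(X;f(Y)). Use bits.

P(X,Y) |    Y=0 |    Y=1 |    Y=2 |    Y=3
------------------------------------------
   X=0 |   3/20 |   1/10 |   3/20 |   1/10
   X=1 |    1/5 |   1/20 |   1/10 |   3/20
I(X;Y) = 0.0320, I(X;f(Y)) = 0.0303, inequality holds: 0.0320 ≥ 0.0303

Data Processing Inequality: For any Markov chain X → Y → Z, we have I(X;Y) ≥ I(X;Z).

Here Z = f(Y) is a deterministic function of Y, forming X → Y → Z.

Original I(X;Y) = 0.0320 bits

After applying f:
P(X,Z) where Z=f(Y):
- P(X,Z=0) = P(X,Y=1) + P(X,Y=2)
- P(X,Z=1) = P(X,Y=0) + P(X,Y=3)

I(X;Z) = I(X;f(Y)) = 0.0303 bits

Verification: 0.0320 ≥ 0.0303 ✓

Information cannot be created by processing; the function f can only lose information about X.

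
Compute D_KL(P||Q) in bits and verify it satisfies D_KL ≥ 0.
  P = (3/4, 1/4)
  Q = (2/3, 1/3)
0.0237 bits

KL divergence satisfies the Gibbs inequality: D_KL(P||Q) ≥ 0 for all distributions P, Q.

D_KL(P||Q) = Σ p(x) log(p(x)/q(x))
Term by term:
  x=0: 3/4 × log_2[(3/4)/(2/3)] = 0.1274
  x=1: 1/4 × log_2[(1/4)/(1/3)] = -0.1038
D_KL(P||Q) = 0.0237 bits

D_KL(P||Q) = 0.0237 ≥ 0 ✓

This non-negativity is a fundamental property: relative entropy cannot be negative because it measures how different Q is from P.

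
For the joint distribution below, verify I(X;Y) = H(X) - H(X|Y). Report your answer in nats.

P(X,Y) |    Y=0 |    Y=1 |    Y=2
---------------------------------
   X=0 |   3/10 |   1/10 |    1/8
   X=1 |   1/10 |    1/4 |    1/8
I(X;Y) = 0.0843 nats

Mutual information has multiple equivalent forms:
- I(X;Y) = H(X) - H(X|Y)
- I(X;Y) = H(Y) - H(Y|X)
- I(X;Y) = H(X) + H(Y) - H(X,Y)

Computing all quantities:
H(X) = 0.6919, H(Y) = 1.0805, H(X,Y) = 1.6881
H(X|Y) = 0.6076, H(Y|X) = 0.9962

Verification:
H(X) - H(X|Y) = 0.6919 - 0.6076 = 0.0843
H(Y) - H(Y|X) = 1.0805 - 0.9962 = 0.0843
H(X) + H(Y) - H(X,Y) = 0.6919 + 1.0805 - 1.6881 = 0.0843

All forms give I(X;Y) = 0.0843 nats. ✓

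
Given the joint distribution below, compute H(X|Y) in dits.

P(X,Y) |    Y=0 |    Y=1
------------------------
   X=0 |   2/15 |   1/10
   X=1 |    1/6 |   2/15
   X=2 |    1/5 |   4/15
0.4549 dits

Using the chain rule: H(X|Y) = H(X,Y) - H(Y)

First, compute H(X,Y) = 0.7559 dits

Marginal P(Y) = (1/2, 1/2)
H(Y) = 0.3010 dits

H(X|Y) = H(X,Y) - H(Y) = 0.7559 - 0.3010 = 0.4549 dits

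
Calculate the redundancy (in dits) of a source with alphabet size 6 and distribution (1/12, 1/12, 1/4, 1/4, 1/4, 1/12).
0.0568 dits

Redundancy measures how far a source is from maximum entropy:
R = H_max - H(X)

Maximum entropy for 6 symbols: H_max = log_10(6) = 0.7782 dits
Actual entropy: H(X) = 0.7213 dits
Redundancy: R = 0.7782 - 0.7213 = 0.0568 dits

This redundancy represents potential for compression: the source could be compressed by 0.0568 dits per symbol.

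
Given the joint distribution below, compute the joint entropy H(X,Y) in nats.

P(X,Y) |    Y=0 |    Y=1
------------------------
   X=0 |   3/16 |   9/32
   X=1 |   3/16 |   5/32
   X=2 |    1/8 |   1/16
1.7078 nats

Joint entropy is H(X,Y) = -Σ_{x,y} p(x,y) log p(x,y).

Summing over all non-zero entries:
H(X,Y) = -[3/16·log_e(3/16) + 9/32·log_e(9/32) + 3/16·log_e(3/16) + 5/32·log_e(5/32) + 1/8·log_e(1/8) + 1/16·log_e(1/16)]
H(X,Y) = 1.7078 nats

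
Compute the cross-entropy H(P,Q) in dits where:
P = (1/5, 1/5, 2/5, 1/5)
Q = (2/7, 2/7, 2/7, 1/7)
0.6043 dits

Cross-entropy: H(P,Q) = -Σ p(x) log q(x)

Alternatively: H(P,Q) = H(P) + D_KL(P||Q)
H(P) = 0.5786 dits
D_KL(P||Q) = 0.0257 dits

H(P,Q) = 0.5786 + 0.0257 = 0.6043 dits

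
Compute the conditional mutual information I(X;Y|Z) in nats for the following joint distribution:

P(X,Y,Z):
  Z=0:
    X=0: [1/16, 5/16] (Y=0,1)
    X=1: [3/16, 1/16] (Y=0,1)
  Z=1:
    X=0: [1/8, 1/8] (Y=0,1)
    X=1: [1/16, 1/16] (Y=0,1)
0.1111 nats

Conditional mutual information: I(X;Y|Z) = H(X|Z) + H(Y|Z) - H(X,Y|Z)

H(Z) = 0.6616
H(X,Z) = 1.3209 → H(X|Z) = 0.6593
H(Y,Z) = 1.3421 → H(Y|Z) = 0.6806
H(X,Y,Z) = 1.8904 → H(X,Y|Z) = 1.2288

I(X;Y|Z) = 0.6593 + 0.6806 - 1.2288 = 0.1111 nats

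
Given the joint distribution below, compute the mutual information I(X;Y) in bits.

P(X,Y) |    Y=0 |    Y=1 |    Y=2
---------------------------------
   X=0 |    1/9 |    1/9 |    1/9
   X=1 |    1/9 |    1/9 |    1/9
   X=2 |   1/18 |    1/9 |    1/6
0.0285 bits

Mutual information: I(X;Y) = H(X) + H(Y) - H(X,Y)

Marginals:
P(X) = (1/3, 1/3, 1/3), H(X) = 1.5850 bits
P(Y) = (5/18, 1/3, 7/18), H(Y) = 1.5715 bits

Joint entropy: H(X,Y) = 3.1280 bits

I(X;Y) = 1.5850 + 1.5715 - 3.1280 = 0.0285 bits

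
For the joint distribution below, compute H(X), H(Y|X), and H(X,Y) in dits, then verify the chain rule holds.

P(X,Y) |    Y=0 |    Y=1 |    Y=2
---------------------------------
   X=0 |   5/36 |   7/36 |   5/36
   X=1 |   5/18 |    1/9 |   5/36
H(X,Y) = 0.7561, H(X) = 0.3004, H(Y|X) = 0.4557 (all in dits)

Chain rule: H(X,Y) = H(X) + H(Y|X)

Left side — joint entropy directly:
H(X,Y) = -Σ p(x,y) log p(x,y) = 0.7561 dits

Right side — compute H(Y|X) from the conditional distributions:
P(X) = (17/36, 19/36), so H(X) = 0.3004 dits
H(Y|X) = Σ_x P(X=x) · H(Y|X=x):
  P(Y|X=0) = (5/17, 7/17, 5/17), H(Y|X=0) = 0.4713, weight P(X=0) = 17/36
  P(Y|X=1) = (10/19, 4/19, 5/19), H(Y|X=1) = 0.4417, weight P(X=1) = 19/36
H(Y|X) = 0.4557 dits

H(X) + H(Y|X) = 0.3004 + 0.4557 = 0.7561 dits

Both sides equal 0.7561 dits. ✓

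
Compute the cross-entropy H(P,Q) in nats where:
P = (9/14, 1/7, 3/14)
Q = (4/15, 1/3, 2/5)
1.2030 nats

Cross-entropy: H(P,Q) = -Σ p(x) log q(x)

Alternatively: H(P,Q) = H(P) + D_KL(P||Q)
H(P) = 0.8921 nats
D_KL(P||Q) = 0.3109 nats

H(P,Q) = 0.8921 + 0.3109 = 1.2030 nats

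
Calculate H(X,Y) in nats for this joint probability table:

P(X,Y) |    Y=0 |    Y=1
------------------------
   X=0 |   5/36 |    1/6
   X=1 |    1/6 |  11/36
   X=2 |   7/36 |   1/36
1.6517 nats

Joint entropy is H(X,Y) = -Σ_{x,y} p(x,y) log p(x,y).

Summing over all non-zero entries:
H(X,Y) = -[5/36·log_e(5/36) + 1/6·log_e(1/6) + 1/6·log_e(1/6) + 11/36·log_e(11/36) + 7/36·log_e(7/36) + 1/36·log_e(1/36)]
H(X,Y) = 1.6517 nats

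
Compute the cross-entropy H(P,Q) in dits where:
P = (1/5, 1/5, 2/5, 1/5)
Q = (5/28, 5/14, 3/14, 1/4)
0.6271 dits

Cross-entropy: H(P,Q) = -Σ p(x) log q(x)

Alternatively: H(P,Q) = H(P) + D_KL(P||Q)
H(P) = 0.5786 dits
D_KL(P||Q) = 0.0485 dits

H(P,Q) = 0.5786 + 0.0485 = 0.6271 dits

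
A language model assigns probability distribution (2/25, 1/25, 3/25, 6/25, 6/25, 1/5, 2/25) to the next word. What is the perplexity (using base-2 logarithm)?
6.0147

Perplexity is 2^H (or exp(H) for natural log).

First, H = -Σ p log p = 2.5885 bits
Perplexity = 2^2.5885 = 6.0147

Interpretation: The model's uncertainty is equivalent to choosing uniformly among 6.0 options.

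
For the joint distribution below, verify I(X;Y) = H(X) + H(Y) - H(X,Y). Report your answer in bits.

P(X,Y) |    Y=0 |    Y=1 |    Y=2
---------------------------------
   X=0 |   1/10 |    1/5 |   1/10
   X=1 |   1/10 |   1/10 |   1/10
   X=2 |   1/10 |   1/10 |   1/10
I(X;Y) = 0.0200 bits

Mutual information has multiple equivalent forms:
- I(X;Y) = H(X) - H(X|Y)
- I(X;Y) = H(Y) - H(Y|X)
- I(X;Y) = H(X) + H(Y) - H(X,Y)

Computing all quantities:
H(X) = 1.5710, H(Y) = 1.5710, H(X,Y) = 3.1219
H(X|Y) = 1.5510, H(Y|X) = 1.5510

Verification:
H(X) - H(X|Y) = 1.5710 - 1.5510 = 0.0200
H(Y) - H(Y|X) = 1.5710 - 1.5510 = 0.0200
H(X) + H(Y) - H(X,Y) = 1.5710 + 1.5710 - 3.1219 = 0.0200

All forms give I(X;Y) = 0.0200 bits. ✓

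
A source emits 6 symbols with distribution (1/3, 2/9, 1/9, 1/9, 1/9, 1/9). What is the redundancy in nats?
0.1148 nats

Redundancy measures how far a source is from maximum entropy:
R = H_max - H(X)

Maximum entropy for 6 symbols: H_max = log_e(6) = 1.7918 nats
Actual entropy: H(X) = 1.6770 nats
Redundancy: R = 1.7918 - 1.6770 = 0.1148 nats

This redundancy represents potential for compression: the source could be compressed by 0.1148 nats per symbol.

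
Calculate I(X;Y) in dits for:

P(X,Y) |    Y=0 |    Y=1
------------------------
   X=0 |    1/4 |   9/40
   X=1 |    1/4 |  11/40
0.0005 dits

Mutual information: I(X;Y) = H(X) + H(Y) - H(X,Y)

Marginals:
P(X) = (19/40, 21/40), H(X) = 0.3005 dits
P(Y) = (1/2, 1/2), H(Y) = 0.3010 dits

Joint entropy: H(X,Y) = 0.6010 dits

I(X;Y) = 0.3005 + 0.3010 - 0.6010 = 0.0005 dits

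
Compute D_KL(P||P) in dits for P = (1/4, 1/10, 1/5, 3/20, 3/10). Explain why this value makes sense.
0.0000 dits

KL divergence satisfies the Gibbs inequality: D_KL(P||Q) ≥ 0 for all distributions P, Q.

D_KL(P||Q) = Σ p(x) log(p(x)/q(x))
Each term is p(x) × log_10(p(x)/p(x)) = p(x) × log_10(1) = 0, so the sum is 0.
D_KL(P||Q) = 0.0000 dits

When P = Q, the KL divergence is exactly 0, as there is no 'divergence' between identical distributions.

This non-negativity is a fundamental property: relative entropy cannot be negative because it measures how different Q is from P.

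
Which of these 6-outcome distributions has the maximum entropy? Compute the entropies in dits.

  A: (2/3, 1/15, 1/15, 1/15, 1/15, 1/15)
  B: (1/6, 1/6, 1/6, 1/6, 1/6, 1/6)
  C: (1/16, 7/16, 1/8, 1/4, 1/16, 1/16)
B

For a discrete distribution over n outcomes, entropy is maximized by the uniform distribution.

Computing entropies:
H(A) = 0.5094 dits
H(B) = 0.7782 dits
H(C) = 0.6462 dits

The uniform distribution (where all probabilities equal 1/6) achieves the maximum entropy of log_10(6) = 0.7782 dits.

Distribution B has the highest entropy.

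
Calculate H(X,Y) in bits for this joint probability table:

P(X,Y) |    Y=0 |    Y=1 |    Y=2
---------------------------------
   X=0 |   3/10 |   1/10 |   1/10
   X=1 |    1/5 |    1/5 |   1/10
2.4464 bits

Joint entropy is H(X,Y) = -Σ_{x,y} p(x,y) log p(x,y).

Summing over all non-zero entries:
H(X,Y) = -[3/10·log_2(3/10) + 1/10·log_2(1/10) + 1/10·log_2(1/10) + 1/5·log_2(1/5) + 1/5·log_2(1/5) + 1/10·log_2(1/10)]
H(X,Y) = 2.4464 bits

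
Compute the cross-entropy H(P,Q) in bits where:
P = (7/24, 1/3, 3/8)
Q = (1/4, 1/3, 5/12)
1.5853 bits

Cross-entropy: H(P,Q) = -Σ p(x) log q(x)

Alternatively: H(P,Q) = H(P) + D_KL(P||Q)
H(P) = 1.5774 bits
D_KL(P||Q) = 0.0079 bits

H(P,Q) = 1.5774 + 0.0079 = 1.5853 bits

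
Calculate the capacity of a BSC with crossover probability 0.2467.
0.1940 bits

For a binary symmetric channel (BSC) with error probability p:
Capacity C = 1 - H(p) bits per symbol

where H(p) = -p log₂(p) - (1-p) log₂(1-p) is the binary entropy function.

H(0.2467) = 0.8060 bits
C = 1 - 0.8060 = 0.1940 bits per symbol

This means we can reliably transmit up to 0.1940 bits of information per channel use.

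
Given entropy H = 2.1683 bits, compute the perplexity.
4.4949

Perplexity is 2^H (or exp(H) for natural log).

H = 2.1683 bits
Perplexity = 2^2.1683 = 4.4949

Interpretation: The model's uncertainty is equivalent to choosing uniformly among 4.5 options.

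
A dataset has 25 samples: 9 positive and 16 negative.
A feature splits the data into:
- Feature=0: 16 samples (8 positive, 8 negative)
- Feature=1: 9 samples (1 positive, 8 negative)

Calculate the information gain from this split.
0.1215 bits

Information Gain = H(Y) - H(Y|Feature)

Before split:
P(positive) = 9/25 = 0.3600
H(Y) = 0.9427 bits

After split:
Feature=0: H = 1.0000 bits (weight = 16/25)
Feature=1: H = 0.5033 bits (weight = 9/25)
H(Y|Feature) = (16/25)×1.0000 + (9/25)×0.5033 = 0.8212 bits

Information Gain = 0.9427 - 0.8212 = 0.1215 bits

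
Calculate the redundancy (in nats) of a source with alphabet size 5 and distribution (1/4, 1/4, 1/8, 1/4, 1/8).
0.0499 nats

Redundancy measures how far a source is from maximum entropy:
R = H_max - H(X)

Maximum entropy for 5 symbols: H_max = log_e(5) = 1.6094 nats
Actual entropy: H(X) = 1.5596 nats
Redundancy: R = 1.6094 - 1.5596 = 0.0499 nats

This redundancy represents potential for compression: the source could be compressed by 0.0499 nats per symbol.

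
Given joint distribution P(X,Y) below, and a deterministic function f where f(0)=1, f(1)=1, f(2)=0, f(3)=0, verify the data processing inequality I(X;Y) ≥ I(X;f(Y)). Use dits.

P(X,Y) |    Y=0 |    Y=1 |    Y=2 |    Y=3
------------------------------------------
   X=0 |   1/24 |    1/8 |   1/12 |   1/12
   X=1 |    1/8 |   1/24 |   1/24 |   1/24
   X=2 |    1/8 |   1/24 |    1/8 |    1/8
I(X;Y) = 0.0352, I(X;f(Y)) = 0.0098, inequality holds: 0.0352 ≥ 0.0098

Data Processing Inequality: For any Markov chain X → Y → Z, we have I(X;Y) ≥ I(X;Z).

Here Z = f(Y) is a deterministic function of Y, forming X → Y → Z.

Original I(X;Y) = 0.0352 dits

After applying f:
P(X,Z) where Z=f(Y):
- P(X,Z=0) = P(X,Y=2) + P(X,Y=3)
- P(X,Z=1) = P(X,Y=0) + P(X,Y=1)

I(X;Z) = I(X;f(Y)) = 0.0098 dits

Verification: 0.0352 ≥ 0.0098 ✓

Information cannot be created by processing; the function f can only lose information about X.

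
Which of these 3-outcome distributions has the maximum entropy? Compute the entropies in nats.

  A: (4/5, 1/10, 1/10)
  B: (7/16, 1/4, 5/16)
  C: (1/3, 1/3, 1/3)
C

For a discrete distribution over n outcomes, entropy is maximized by the uniform distribution.

Computing entropies:
H(A) = 0.6390 nats
H(B) = 1.0717 nats
H(C) = 1.0986 nats

The uniform distribution (where all probabilities equal 1/3) achieves the maximum entropy of log_e(3) = 1.0986 nats.

Distribution C has the highest entropy.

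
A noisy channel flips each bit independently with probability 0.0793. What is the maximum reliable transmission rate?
0.6003 bits

For a binary symmetric channel (BSC) with error probability p:
Capacity C = 1 - H(p) bits per symbol

where H(p) = -p log₂(p) - (1-p) log₂(1-p) is the binary entropy function.

H(0.0793) = 0.3997 bits
C = 1 - 0.3997 = 0.6003 bits per symbol

This means we can reliably transmit up to 0.6003 bits of information per channel use.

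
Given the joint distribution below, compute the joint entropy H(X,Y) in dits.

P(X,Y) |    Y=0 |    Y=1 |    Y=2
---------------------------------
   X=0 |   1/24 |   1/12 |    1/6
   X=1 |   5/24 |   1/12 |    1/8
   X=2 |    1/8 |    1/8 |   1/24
0.9052 dits

Joint entropy is H(X,Y) = -Σ_{x,y} p(x,y) log p(x,y).

Summing over all non-zero entries:
H(X,Y) = -[1/24·log_10(1/24) + 1/12·log_10(1/12) + 1/6·log_10(1/6) + 5/24·log_10(5/24) + 1/12·log_10(1/12) + 1/8·log_10(1/8) + 1/8·log_10(1/8) + 1/8·log_10(1/8) + 1/24·log_10(1/24)]
H(X,Y) = 0.9052 dits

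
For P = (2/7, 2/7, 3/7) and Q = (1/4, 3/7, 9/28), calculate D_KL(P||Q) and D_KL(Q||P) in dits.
D_KL(P||Q) = 0.0198, D_KL(Q||P) = 0.0208

KL divergence is not symmetric: D_KL(P||Q) ≠ D_KL(Q||P) in general.

D_KL(P||Q) = 0.0198 dits
D_KL(Q||P) = 0.0208 dits

No, they are not equal!

This asymmetry is why KL divergence is not a true distance metric.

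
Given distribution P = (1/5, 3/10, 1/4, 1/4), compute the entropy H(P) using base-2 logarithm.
1.9855 bits

Shannon entropy is H(X) = -Σ p(x) log p(x).

For P = (1/5, 3/10, 1/4, 1/4):
H = -1/5 × log_2(1/5) -3/10 × log_2(3/10) -1/4 × log_2(1/4) -1/4 × log_2(1/4)
H = 1.9855 bits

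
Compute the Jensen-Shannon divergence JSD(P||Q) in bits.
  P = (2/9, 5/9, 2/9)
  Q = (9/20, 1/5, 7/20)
0.1016 bits

Jensen-Shannon divergence is:
JSD(P||Q) = 0.5 × D_KL(P||M) + 0.5 × D_KL(Q||M)
where M = 0.5 × (P + Q) is the mixture distribution.

M = 0.5 × (2/9, 5/9, 2/9) + 0.5 × (9/20, 1/5, 7/20) = (0.336111, 0.377778, 0.286111)

D_KL(P||M) = 0.0954 bits
D_KL(Q||M) = 0.1077 bits

JSD(P||Q) = 0.5 × 0.0954 + 0.5 × 0.1077 = 0.1016 bits

Unlike KL divergence, JSD is symmetric and bounded: 0 ≤ JSD ≤ log(2).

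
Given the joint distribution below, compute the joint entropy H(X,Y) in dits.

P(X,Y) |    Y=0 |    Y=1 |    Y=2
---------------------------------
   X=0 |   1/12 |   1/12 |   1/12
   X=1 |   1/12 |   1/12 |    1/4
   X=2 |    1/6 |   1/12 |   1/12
0.9097 dits

Joint entropy is H(X,Y) = -Σ_{x,y} p(x,y) log p(x,y).

Summing over all non-zero entries:
H(X,Y) = -[1/12·log_10(1/12) + 1/12·log_10(1/12) + 1/12·log_10(1/12) + 1/12·log_10(1/12) + 1/12·log_10(1/12) + 1/4·log_10(1/4) + 1/6·log_10(1/6) + 1/12·log_10(1/12) + 1/12·log_10(1/12)]
H(X,Y) = 0.9097 dits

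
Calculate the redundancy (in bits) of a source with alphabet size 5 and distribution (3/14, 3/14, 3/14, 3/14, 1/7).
0.0160 bits

Redundancy measures how far a source is from maximum entropy:
R = H_max - H(X)

Maximum entropy for 5 symbols: H_max = log_2(5) = 2.3219 bits
Actual entropy: H(X) = 2.3060 bits
Redundancy: R = 2.3219 - 2.3060 = 0.0160 bits

This redundancy represents potential for compression: the source could be compressed by 0.0160 bits per symbol.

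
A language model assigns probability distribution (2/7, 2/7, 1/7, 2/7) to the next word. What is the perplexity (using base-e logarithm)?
3.8643

Perplexity is e^H (or exp(H) for natural log).

First, H = -Σ p log p = 1.3518 nats
Perplexity = e^1.3518 = 3.8643

Interpretation: The model's uncertainty is equivalent to choosing uniformly among 3.9 options.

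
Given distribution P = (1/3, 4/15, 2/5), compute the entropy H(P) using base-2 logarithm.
1.5656 bits

Shannon entropy is H(X) = -Σ p(x) log p(x).

For P = (1/3, 4/15, 2/5):
H = -1/3 × log_2(1/3) -4/15 × log_2(4/15) -2/5 × log_2(2/5)
H = 1.5656 bits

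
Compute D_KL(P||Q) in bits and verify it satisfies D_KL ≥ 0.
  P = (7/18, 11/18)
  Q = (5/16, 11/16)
0.0189 bits

KL divergence satisfies the Gibbs inequality: D_KL(P||Q) ≥ 0 for all distributions P, Q.

D_KL(P||Q) = Σ p(x) log(p(x)/q(x))
Term by term:
  x=0: 7/18 × log_2[(7/18)/(5/16)] = 0.1227
  x=1: 11/18 × log_2[(11/18)/(11/16)] = -0.1038
D_KL(P||Q) = 0.0189 bits

D_KL(P||Q) = 0.0189 ≥ 0 ✓

This non-negativity is a fundamental property: relative entropy cannot be negative because it measures how different Q is from P.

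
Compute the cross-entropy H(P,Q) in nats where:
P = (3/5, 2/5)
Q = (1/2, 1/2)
0.6931 nats

Cross-entropy: H(P,Q) = -Σ p(x) log q(x)

Alternatively: H(P,Q) = H(P) + D_KL(P||Q)
H(P) = 0.6730 nats
D_KL(P||Q) = 0.0201 nats

H(P,Q) = 0.6730 + 0.0201 = 0.6931 nats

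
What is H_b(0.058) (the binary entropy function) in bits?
0.3195 bits

The binary entropy function is:
H(p) = -p log(p) - (1-p) log(1-p)

H(0.058) = -0.058 × log_2(0.058) - 0.942 × log_2(0.942)
H(0.058) = 0.3195 bits

Note: Binary entropy is maximized at p=0.5 (H=1 bit) and minimized at p=0 or p=1 (H=0).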